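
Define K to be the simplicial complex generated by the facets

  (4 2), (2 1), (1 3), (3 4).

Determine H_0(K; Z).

Fix the vertex order 1 < 2 < 3 < 4 and write every simplex with vertices in increasing order. Then dim K = 1 and the simplices of K are:

  0-simplices (4): [1], [2], [3], [4]
  1-simplices (4): [1,2], [1,3], [2,4], [3,4]

giving chain groups C_0 ≅ Z^4, C_1 ≅ Z^4.

Boundary ∂_1: C_1 → C_0 is given by ∂[p,q] = [q] − [p].
The 4×4 boundary matrix has rank 3 and Smith normal form diag(1,1,1).

Computing H_k = (kernel of ∂_k) / (image of ∂_{k+1}):

  H_0: rank C_0 − rank ∂_1 = 4 − 3 = 1, and the invariant factors of ∂_1 are all 1, so H_0 ≅ Z.

(K is a triangulation of the circle S^1.)

H_0 = Z.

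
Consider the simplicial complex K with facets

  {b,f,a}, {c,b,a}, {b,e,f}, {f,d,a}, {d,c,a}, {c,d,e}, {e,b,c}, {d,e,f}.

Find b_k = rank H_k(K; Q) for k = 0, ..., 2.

b_0 = 1, b_1 = 0, b_2 = 1.

Take the total order a < b < c < d < e < f on the vertex set. Then K (dimension 2) consists of the simplices:

  0-simplices (6): a, b, c, d, e, f
  1-simplices (12): ab, ac, ad, af, bc, be, bf, cd, ce, de, df, ef
  2-simplices (8): abc, abf, acd, adf, bce, bef, cde, def

Hence C_0 ≅ Z^6, C_1 ≅ Z^12, C_2 ≅ Z^8.

Boundary ∂_1: C_1 → C_0 is given by ∂[p,q] = [q] − [p]. For instance
  ∂bc = c − b.
As a 6×12 matrix over Z this has rank 5, with invariant factors (1,1,1,1,1).

Boundary ∂_2: C_2 → C_1 acts by ∂[p,q,r] = [q,r] − [p,r] + [p,q]. For instance
  ∂abf = bf − af + ab,
  ∂abc = bc − ac + ab.
As a 12×8 matrix over Z this has rank 7, with invariant factors (1,1,1,1,1,1,1).

From H_k ≅ ker(∂_k) / im(∂_{k+1}) we obtain:

  H_0: rank C_0 − rank ∂_1 = 6 − 5 = 1, and the invariant factors of ∂_1 are all 1, so H_0 = Z.
  H_1: rank ker ∂_1 − rank ∂_2 = (12 − 5) − 7 = 0, and the invariant factors of ∂_2 are all 1, so H_1 = 0.
  H_2: rank ker ∂_2 − rank ∂_3 = (8 − 7) − 0 = 1, and there is no ∂_3, so H_2 = Z.

As a check, the Euler characteristic is 6 − 12 + 8 = 2, which agrees with 1 − 0 + 1 = 2.

Hence the Betti numbers are b_0 = 1, b_1 = 0, b_2 = 1.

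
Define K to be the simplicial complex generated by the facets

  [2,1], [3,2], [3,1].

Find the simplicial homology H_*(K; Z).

K has 3 vertices, 3 edges.
rank ∂_0 = 0, rank ∂_1 = 2 ⇒ b_0 = 3 − 0 − 2 = 1; all invariant factors of ∂_1 are 1 so no torsion. So H_0 = Z.
rank ∂_1 = 2, rank ∂_2 = 0 ⇒ b_1 = 3 − 2 − 0 = 1. So H_1 = Z.

H_0 = Z,  H_1 = Z.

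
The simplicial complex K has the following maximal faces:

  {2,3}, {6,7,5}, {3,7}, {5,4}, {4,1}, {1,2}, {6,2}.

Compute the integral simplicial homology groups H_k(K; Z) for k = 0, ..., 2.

H_0 = Z,  H_1 = Z^2,  H_2 = 0.

K has 7 vertices, 9 edges, 1 triangle.
rank ∂_0 = 0, rank ∂_1 = 6 ⇒ b_0 = 7 − 0 − 6 = 1; all invariant factors of ∂_1 are 1 so no torsion. So H_0 = Z.
rank ∂_1 = 6, rank ∂_2 = 1 ⇒ b_1 = 9 − 6 − 1 = 2; all invariant factors of ∂_2 are 1 so no torsion. So H_1 = Z^2.
rank ∂_2 = 1, rank ∂_3 = 0 ⇒ b_2 = 1 − 1 − 0 = 0. So H_2 = 0.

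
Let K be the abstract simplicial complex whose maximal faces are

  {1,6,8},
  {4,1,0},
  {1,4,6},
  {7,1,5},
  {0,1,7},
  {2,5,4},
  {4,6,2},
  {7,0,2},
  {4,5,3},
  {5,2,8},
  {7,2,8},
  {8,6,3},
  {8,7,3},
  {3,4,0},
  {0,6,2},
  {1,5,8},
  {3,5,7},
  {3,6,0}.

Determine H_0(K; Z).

H_0 ≅ Z.

K has 9 vertices, 27 edges, 18 triangles.
rank ∂_0 = 0, rank ∂_1 = 8 ⇒ b_0 = 9 − 0 − 8 = 1; all invariant factors of ∂_1 are 1 so no torsion. So H_0 ≅ Z.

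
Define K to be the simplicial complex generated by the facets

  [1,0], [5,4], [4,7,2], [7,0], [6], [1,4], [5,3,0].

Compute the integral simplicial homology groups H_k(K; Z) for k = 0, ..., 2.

Take the total order 0 < 1 < 2 < 3 < 4 < 5 < 6 < 7 on the vertex set. Then K (dimension 2) consists of the simplices:

  0-simplices (8): [0], [1], [2], [3], [4], [5], [6], [7]
  1-simplices (10): [0,1], [0,3], [0,5], [0,7], [1,4], [2,4], [2,7], [3,5], [4,5], [4,7]
  2-simplices (2): [0,3,5], [2,4,7]

so the chain groups are C_0 ≅ Z^8, C_1 ≅ Z^10, C_2 ≅ Z^2.

Boundary ∂_1: C_1 → C_0 is given by ∂[p,q] = [q] − [p]. For instance
  ∂[0,7] = [7] − [0].
This gives a 8×10 integer matrix of rank 6; reducing to Smith normal form yields diagonal entries (1,1,1,1,1,1).

Boundary ∂_2: C_2 → C_1 acts by ∂[p,q,r] = [q,r] − [p,r] + [p,q]. For instance
  ∂[2,4,7] = [4,7] − [2,7] + [2,4],
  ∂[0,3,5] = [3,5] − [0,5] + [0,3].
As a 10×2 matrix over Z this has rank 2, with invariant factors (1,1).

Now H_k = ker ∂_k / im ∂_{k+1}, so:

  H_0: rank C_0 − rank ∂_1 = 8 − 6 = 2, and the invariant factors of ∂_1 are all 1, so H_0 = Z^2.
  H_1: rank ker ∂_1 − rank ∂_2 = (10 − 6) − 2 = 2, and the invariant factors of ∂_2 are all 1, so H_1 = Z^2.
  H_2: rank ker ∂_2 − rank ∂_3 = (2 − 2) − 0 = 0, and there is no ∂_3, so H_2 = 0.

H_0 ≅ Z^2,  H_1 ≅ Z^2,  H_2 = 0.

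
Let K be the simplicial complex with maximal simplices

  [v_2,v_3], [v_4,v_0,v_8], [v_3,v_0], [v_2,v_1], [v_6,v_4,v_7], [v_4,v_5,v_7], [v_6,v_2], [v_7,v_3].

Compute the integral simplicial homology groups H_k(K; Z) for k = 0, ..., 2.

We work with the vertex ordering v_0 < v_1 < v_2 < v_3 < v_4 < v_5 < v_6 < v_7 < v_8. The simplices of K, each written with vertices in increasing order, are:

  0-simplices (9): [v_0], [v_1], [v_2], [v_3], [v_4], [v_5], [v_6], [v_7], [v_8]
  1-simplices (13): [v_0,v_3], [v_0,v_4], [v_0,v_8], [v_1,v_2], [v_2,v_3], [v_2,v_6], [v_3,v_7], [v_4,v_5], [v_4,v_6], [v_4,v_7], [v_4,v_8], [v_5,v_7], [v_6,v_7]
  2-simplices (3): [v_0,v_4,v_8], [v_4,v_5,v_7], [v_4,v_6,v_7]

giving chain groups C_0 ≅ Z^9, C_1 ≅ Z^13, C_2 ≅ Z^3.

Boundary ∂_1: C_1 → C_0 sends each edge [p,q] (with p < q) to q − p. For instance
  ∂[v_4,v_7] = [v_7] − [v_4].
As a 9×13 matrix over Z this has rank 8, with invariant factors (1,1,1,1,1,1,1,1).

∂_2: C_2 → C_1 acts by ∂[p,q,r] = [q,r] − [p,r] + [p,q]. For instance
  ∂[v_4,v_6,v_7] = [v_6,v_7] − [v_4,v_7] + [v_4,v_6],
  ∂[v_4,v_5,v_7] = [v_5,v_7] − [v_4,v_7] + [v_4,v_5].
As a 13×3 matrix over Z this has rank 3, with invariant factors (1,1,1).

Reading off H_k = ker ∂_k / im ∂_{k+1}:

  H_0: rank C_0 − rank ∂_1 = 9 − 8 = 1, and the invariant factors of ∂_1 are all 1, so H_0 = Z.
  H_1: rank ker ∂_1 − rank ∂_2 = (13 − 8) − 3 = 2, and the invariant factors of ∂_2 are all 1, so H_1 = Z^2.
  H_2: rank ker ∂_2 − rank ∂_3 = (3 − 3) − 0 = 0, and there is no ∂_3, so H_2 = 0.

As a check, the Euler characteristic is 9 − 13 + 3 = -1, which agrees with 1 − 2 + 0 = -1.

H_0 = Z,  H_1 = Z^2,  H_2 = 0.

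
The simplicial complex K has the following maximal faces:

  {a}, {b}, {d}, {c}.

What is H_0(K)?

H_0 ≅ Z^4.

Fix the vertex order a < b < c < d and write every simplex with vertices in increasing order. Then dim K = 0 and the simplices of K are:

  0-simplices (4): a, b, c, d

giving chain groups C_0 ≅ Z^4.

From H_k ≅ ker(∂_k) / im(∂_{k+1}) we obtain:

  H_0: rank C_0 − rank ∂_1 = 4 − 0 = 4, and there is no ∂_1, so H_0 = Z^4.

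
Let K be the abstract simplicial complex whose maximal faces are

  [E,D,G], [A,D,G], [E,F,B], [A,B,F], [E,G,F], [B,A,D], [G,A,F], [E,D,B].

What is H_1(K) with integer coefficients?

K has 6 vertices, 12 edges, 8 triangles.
rank ∂_1 = 5, rank ∂_2 = 7 ⇒ b_1 = 12 − 5 − 7 = 0; all invariant factors of ∂_2 are 1 so no torsion. So H_1 = 0.

H_1 ≅ 0.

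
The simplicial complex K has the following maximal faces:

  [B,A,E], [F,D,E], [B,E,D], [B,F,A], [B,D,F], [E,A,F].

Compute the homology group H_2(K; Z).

H_2 ≅ Z.

Take the total order A < B < D < E < F on the vertex set. Then K (dimension 2) consists of the simplices:

  0-simplices (5): A, B, D, E, F
  1-simplices (9): AB, AE, AF, BD, BE, BF, DE, DF, EF
  2-simplices (6): ABE, ABF, AEF, BDE, BDF, DEF

giving chain groups C_0 ≅ Z^5, C_1 ≅ Z^9, C_2 ≅ Z^6.

Boundary ∂_1: C_1 → C_0 sends each edge [p,q] (with p < q) to q − p. For instance
  ∂AB = B − A.
As a 5×9 matrix over Z this has rank 4, with invariant factors (1,1,1,1).

Boundary ∂_2: C_2 → C_1 maps a triangle to the signed sum of its edges. For instance
  ∂DEF = EF − DF + DE,
  ∂AEF = EF − AF + AE.
As a 9×6 matrix over Z this has rank 5, with invariant factors (1,1,1,1,1).

Computing H_k = (kernel of ∂_k) / (image of ∂_{k+1}):

  H_2: rank ker ∂_2 − rank ∂_3 = (6 − 5) − 0 = 1, and there is no ∂_3, so H_2 = Z.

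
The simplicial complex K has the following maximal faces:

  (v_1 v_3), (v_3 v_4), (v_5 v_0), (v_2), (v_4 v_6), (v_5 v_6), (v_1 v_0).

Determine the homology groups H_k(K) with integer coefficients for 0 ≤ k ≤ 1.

Fix the vertex order v_0 < v_1 < v_2 < v_3 < v_4 < v_5 < v_6 and write every simplex with vertices in increasing order. Then dim K = 1 and the simplices of K are:

  0-simplices (7): [v_0], [v_1], [v_2], [v_3], [v_4], [v_5], [v_6]
  1-simplices (6): [v_0,v_1], [v_0,v_5], [v_1,v_3], [v_3,v_4], [v_4,v_6], [v_5,v_6]

so the chain groups are C_0 ≅ Z^7, C_1 ≅ Z^6.

The boundary map ∂_1: C_1 → C_0 sends each edge [p,q] (with p < q) to q − p. For instance
  ∂[v_0,v_1] = [v_1] − [v_0].
The 7×6 boundary matrix has rank 5 and Smith normal form diag(1,1,1,1,1).

Reading off H_k = ker ∂_k / im ∂_{k+1}:

  H_0: rank C_0 − rank ∂_1 = 7 − 5 = 2, and the invariant factors of ∂_1 are all 1, so H_0 ≅ Z^2.
  H_1: rank ker ∂_1 − rank ∂_2 = (6 − 5) − 0 = 1, and there is no ∂_2, so H_1 ≅ Z.

H_0 ≅ Z^2,  H_1 ≅ Z.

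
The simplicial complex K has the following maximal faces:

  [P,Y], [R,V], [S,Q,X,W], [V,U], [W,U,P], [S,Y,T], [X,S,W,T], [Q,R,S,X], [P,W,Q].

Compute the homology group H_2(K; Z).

K has 10 vertices, 21 edges, 13 triangles, 3 3-simplices.
rank ∂_2 = 10, rank ∂_3 = 3 ⇒ b_2 = 13 − 10 − 3 = 0; all invariant factors of ∂_3 are 1 so no torsion. So H_2 ≅ 0.

H_2 = 0.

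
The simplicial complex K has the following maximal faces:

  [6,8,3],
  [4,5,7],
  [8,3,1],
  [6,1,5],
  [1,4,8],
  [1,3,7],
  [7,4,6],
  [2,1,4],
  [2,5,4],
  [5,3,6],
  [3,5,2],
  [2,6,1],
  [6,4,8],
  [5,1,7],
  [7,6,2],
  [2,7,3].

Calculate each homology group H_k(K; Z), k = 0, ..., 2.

We work with the vertex ordering 1 < 2 < 3 < 4 < 5 < 6 < 7 < 8. The simplices of K, each written with vertices in increasing order, are:

  0-simplices (8): [1], [2], [3], [4], [5], [6], [7], [8]
  1-simplices (24): (24 of them)
  2-simplices (16): [1,2,4], [1,2,6], [1,3,7], [1,3,8], [1,4,8], [1,5,6], [1,5,7], [2,3,5], [2,3,7], [2,4,5], [2,6,7], [3,5,6], [3,6,8], [4,5,7], [4,6,7], [4,6,8]

Hence C_0 ≅ Z^8, C_1 ≅ Z^24, C_2 ≅ Z^16.

The boundary map ∂_1: C_1 → C_0 sends each edge [p,q] (with p < q) to q − p. For instance
  ∂[2,6] = [6] − [2].
This gives a 8×24 integer matrix of rank 7; reducing to Smith normal form yields diagonal entries (1,1,1,1,1,1,1).

The boundary map ∂_2: C_2 → C_1 acts by ∂[p,q,r] = [q,r] − [p,r] + [p,q]. For instance
  ∂[2,3,7] = [3,7] − [2,7] + [2,3],
  ∂[1,5,6] = [5,6] − [1,6] + [1,5].
The resulting 24×16 matrix has rank 15, and its Smith normal form has invariant factors (1,1,1,1,1,1,1,1,1,1,1,1,1,1,1).

Now H_k = ker ∂_k / im ∂_{k+1}, so:

  H_0: rank C_0 − rank ∂_1 = 8 − 7 = 1, and the invariant factors of ∂_1 are all 1, so H_0 = Z.
  H_1: rank ker ∂_1 − rank ∂_2 = (24 − 7) − 15 = 2, and the invariant factors of ∂_2 are all 1, so H_1 = Z^2.
  H_2: rank ker ∂_2 − rank ∂_3 = (16 − 15) − 0 = 1, and there is no ∂_3, so H_2 = Z.

(K is a triangulation of the torus T^2.)

H_0 ≅ Z,  H_1 ≅ Z^2,  H_2 ≅ Z.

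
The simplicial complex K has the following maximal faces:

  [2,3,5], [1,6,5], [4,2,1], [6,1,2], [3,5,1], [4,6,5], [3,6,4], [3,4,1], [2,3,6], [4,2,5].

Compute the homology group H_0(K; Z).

Fix the vertex order 1 < 2 < 3 < 4 < 5 < 6 and write every simplex with vertices in increasing order. Then dim K = 2 and the simplices of K are:

  0-simplices (6): [1], [2], [3], [4], [5], [6]
  1-simplices (15): [1,2], [1,3], [1,4], [1,5], [1,6], [2,3], [2,4], [2,5], [2,6], [3,4], [3,5], [3,6], [4,5], [4,6], [5,6]
  2-simplices (10): [1,2,4], [1,2,6], [1,3,4], [1,3,5], [1,5,6], [2,3,5], [2,3,6], [2,4,5], [3,4,6], [4,5,6]

giving chain groups C_0 ≅ Z^6, C_1 ≅ Z^15, C_2 ≅ Z^10.

The boundary map ∂_1: C_1 → C_0 is given by ∂[p,q] = [q] − [p].
This gives a 6×15 integer matrix of rank 5; reducing to Smith normal form yields diagonal entries (1,1,1,1,1).

Boundary ∂_2: C_2 → C_1 maps a triangle to the signed sum of its edges. For instance
  ∂[1,3,5] = [3,5] − [1,5] + [1,3],
  ∂[2,3,5] = [3,5] − [2,5] + [2,3].
This gives a 15×10 integer matrix of rank 10; reducing to Smith normal form yields diagonal entries (1,1,1,1,1,1,1,1,1,2).

From H_k ≅ ker(∂_k) / im(∂_{k+1}) we obtain:

  H_0: rank C_0 − rank ∂_1 = 6 − 5 = 1, and the invariant factors of ∂_1 are all 1, so H_0 = Z.

(K is a triangulation of the real projective plane RP^2.)

H_0 ≅ Z.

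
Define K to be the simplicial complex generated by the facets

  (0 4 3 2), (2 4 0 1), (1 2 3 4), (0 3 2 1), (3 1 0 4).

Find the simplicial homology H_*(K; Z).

Take the total order 0 < 1 < 2 < 3 < 4 on the vertex set. Then K (dimension 3) consists of the simplices:

  0-simplices (5): [0], [1], [2], [3], [4]
  1-simplices (10): [0,1], [0,2], [0,3], [0,4], [1,2], [1,3], [1,4], [2,3], [2,4], [3,4]
  2-simplices (10): [0,1,2], [0,1,3], [0,1,4], [0,2,3], [0,2,4], [0,3,4], [1,2,3], [1,2,4], [1,3,4], [2,3,4]
  3-simplices (5): [0,1,2,3], [0,1,2,4], [0,1,3,4], [0,2,3,4], [1,2,3,4]

giving chain groups C_0 ≅ Z^5, C_1 ≅ Z^10, C_2 ≅ Z^10, C_3 ≅ Z^5.

The boundary map ∂_1: C_1 → C_0 maps an edge to its endpoints' difference, ∂[p,q] = q − p.
The 5×10 boundary matrix has rank 4 and Smith normal form diag(1,1,1,1).

Boundary ∂_2: C_2 → C_1 acts by ∂[p,q,r] = [q,r] − [p,r] + [p,q]. For instance
  ∂[0,2,4] = [2,4] − [0,4] + [0,2],
  ∂[1,2,4] = [2,4] − [1,4] + [1,2].
As a 10×10 matrix over Z this has rank 6, with invariant factors (1,1,1,1,1,1).

The boundary map ∂_3: C_3 → C_2 sends each 3-simplex σ to the alternating sum Σ_i (−1)^i (σ with its i-th vertex removed). For instance
  ∂[0,1,3,4] = [1,3,4] − [0,3,4] + [0,1,4] − [0,1,3],
  ∂[0,1,2,4] = [1,2,4] − [0,2,4] + [0,1,4] − [0,1,2].
This gives a 10×5 integer matrix of rank 4; reducing to Smith normal form yields diagonal entries (1,1,1,1).

Reading off H_k = ker ∂_k / im ∂_{k+1}:

  H_0: rank C_0 − rank ∂_1 = 5 − 4 = 1, and the invariant factors of ∂_1 are all 1, so H_0 = Z.
  H_1: rank ker ∂_1 − rank ∂_2 = (10 − 4) − 6 = 0, and the invariant factors of ∂_2 are all 1, so H_1 = 0.
  H_2: rank ker ∂_2 − rank ∂_3 = (10 − 6) − 4 = 0, and the invariant factors of ∂_3 are all 1, so H_2 = 0.
  H_3: rank ker ∂_3 − rank ∂_4 = (5 − 4) − 0 = 1, and there is no ∂_4, so H_3 = Z.

H_0 = Z,  H_1 = 0,  H_2 = 0,  H_3 = Z.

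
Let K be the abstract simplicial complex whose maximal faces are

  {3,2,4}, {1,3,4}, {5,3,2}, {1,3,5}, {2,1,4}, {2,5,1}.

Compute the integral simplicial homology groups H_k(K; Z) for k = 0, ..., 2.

H_0 ≅ Z,  H_1 = 0,  H_2 ≅ Z.

Order the vertices as 1 < 2 < 3 < 4 < 5. Listing each simplex with vertices in this order, K has dimension 2 with simplices:

  0-simplices (5): [1], [2], [3], [4], [5]
  1-simplices (9): [1,2], [1,3], [1,4], [1,5], [2,3], [2,4], [2,5], [3,4], [3,5]
  2-simplices (6): [1,2,4], [1,2,5], [1,3,4], [1,3,5], [2,3,4], [2,3,5]

giving chain groups C_0 ≅ Z^5, C_1 ≅ Z^9, C_2 ≅ Z^6.

The boundary map ∂_1: C_1 → C_0 sends each edge [p,q] (with p < q) to q − p.
This gives a 5×9 integer matrix of rank 4; reducing to Smith normal form yields diagonal entries (1,1,1,1).

∂_2: C_2 → C_1 acts by ∂[p,q,r] = [q,r] − [p,r] + [p,q]. For instance
  ∂[1,2,4] = [2,4] − [1,4] + [1,2],
  ∂[2,3,4] = [3,4] − [2,4] + [2,3].
The resulting 9×6 matrix has rank 5, and its Smith normal form has invariant factors (1,1,1,1,1).

Computing H_k = (kernel of ∂_k) / (image of ∂_{k+1}):

  H_0: rank C_0 − rank ∂_1 = 5 − 4 = 1, and the invariant factors of ∂_1 are all 1, so H_0 = Z.
  H_1: rank ker ∂_1 − rank ∂_2 = (9 − 4) − 5 = 0, and the invariant factors of ∂_2 are all 1, so H_1 = 0.
  H_2: rank ker ∂_2 − rank ∂_3 = (6 − 5) − 0 = 1, and there is no ∂_3, so H_2 = Z.

(K is a triangulation of the 2-sphere S^2.)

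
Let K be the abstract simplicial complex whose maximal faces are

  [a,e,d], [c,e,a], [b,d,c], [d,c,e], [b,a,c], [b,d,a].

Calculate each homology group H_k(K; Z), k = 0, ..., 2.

H_0 ≅ Z,  H_1 = 0,  H_2 ≅ Z.

Fix the vertex order a < b < c < d < e and write every simplex with vertices in increasing order. Then dim K = 2 and the simplices of K are:

  0-simplices (5): a, b, c, d, e
  1-simplices (9): ab, ac, ad, ae, bc, bd, cd, ce, de
  2-simplices (6): abc, abd, ace, ade, bcd, cde

giving chain groups C_0 ≅ Z^5, C_1 ≅ Z^9, C_2 ≅ Z^6.

∂_1: C_1 → C_0 sends each edge [p,q] (with p < q) to q − p. For instance
  ∂ad = d − a.
The 5×9 boundary matrix has rank 4 and Smith normal form diag(1,1,1,1).

The boundary map ∂_2: C_2 → C_1 sends each 2-simplex [p,q,r] to [q,r] − [p,r] + [p,q]. For instance
  ∂abd = bd − ad + ab,
  ∂abc = bc − ac + ab.
The resulting 9×6 matrix has rank 5, and its Smith normal form has invariant factors (1,1,1,1,1).

Computing H_k = (kernel of ∂_k) / (image of ∂_{k+1}):

  H_0: rank C_0 − rank ∂_1 = 5 − 4 = 1, and the invariant factors of ∂_1 are all 1, so H_0 = Z.
  H_1: rank ker ∂_1 − rank ∂_2 = (9 − 4) − 5 = 0, and the invariant factors of ∂_2 are all 1, so H_1 = 0.
  H_2: rank ker ∂_2 − rank ∂_3 = (6 − 5) − 0 = 1, and there is no ∂_3, so H_2 = Z.

As a check, the Euler characteristic is 5 − 9 + 6 = 2, which agrees with 1 − 0 + 1 = 2.
(K is a triangulation of the 2-sphere S^2.)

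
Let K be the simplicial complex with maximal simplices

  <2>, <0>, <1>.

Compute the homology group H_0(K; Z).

H_0 ≅ Z^3.

Order the vertices as 0 < 1 < 2. Listing each simplex with vertices in this order, K has dimension 0 with simplices:

  0-simplices (3): [0], [1], [2]

giving chain groups C_0 ≅ Z^3.

From H_k ≅ ker(∂_k) / im(∂_{k+1}) we obtain:

  H_0: rank C_0 − rank ∂_1 = 3 − 0 = 3, and there is no ∂_1, so H_0 ≅ Z^3.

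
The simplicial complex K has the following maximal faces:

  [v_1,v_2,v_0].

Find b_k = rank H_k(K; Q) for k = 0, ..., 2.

b_0 = 1, b_1 = 0, b_2 = 0.

Take the total order v_0 < v_1 < v_2 on the vertex set. Then K (dimension 2) consists of the simplices:

  0-simplices (3): [v_0], [v_1], [v_2]
  1-simplices (3): [v_0,v_1], [v_0,v_2], [v_1,v_2]
  2-simplices (1): [v_0,v_1,v_2]

giving chain groups C_0 ≅ Z^3, C_1 ≅ Z^3, C_2 ≅ Z^1.

Boundary ∂_1: C_1 → C_0 maps an edge to its endpoints' difference, ∂[p,q] = q − p. For instance
  ∂[v_0,v_1] = [v_1] − [v_0].
The 3×3 boundary matrix has rank 2 and Smith normal form diag(1,1).

The boundary map ∂_2: C_2 → C_1 acts by ∂[p,q,r] = [q,r] − [p,r] + [p,q]. For instance
  ∂[v_0,v_1,v_2] = [v_1,v_2] − [v_0,v_2] + [v_0,v_1].
This gives a 3×1 integer matrix of rank 1; reducing to Smith normal form yields diagonal entries (1).

Now H_k = ker ∂_k / im ∂_{k+1}, so:

  H_0: rank C_0 − rank ∂_1 = 3 − 2 = 1, and the invariant factors of ∂_1 are all 1, so H_0 ≅ Z.
  H_1: rank ker ∂_1 − rank ∂_2 = (3 − 2) − 1 = 0, and the invariant factors of ∂_2 are all 1, so H_1 ≅ 0.
  H_2: rank ker ∂_2 − rank ∂_3 = (1 − 1) − 0 = 0, and there is no ∂_3, so H_2 ≅ 0.

As a check, the Euler characteristic is 3 − 3 + 1 = 1, which agrees with 1 − 0 + 0 = 1.
(K is a triangulation of the 2-simplex.)

Hence the Betti numbers are b_0 = 1, b_1 = 0, b_2 = 0.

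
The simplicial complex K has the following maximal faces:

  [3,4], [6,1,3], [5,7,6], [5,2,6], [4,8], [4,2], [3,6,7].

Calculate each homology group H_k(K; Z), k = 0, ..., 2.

We work with the vertex ordering 1 < 2 < 3 < 4 < 5 < 6 < 7 < 8. The simplices of K, each written with vertices in increasing order, are:

  0-simplices (8): [1], [2], [3], [4], [5], [6], [7], [8]
  1-simplices (12): [1,3], [1,6], [2,4], [2,5], [2,6], [3,4], [3,6], [3,7], [4,8], [5,6], [5,7], [6,7]
  2-simplices (4): [1,3,6], [2,5,6], [3,6,7], [5,6,7]

Hence C_0 ≅ Z^8, C_1 ≅ Z^12, C_2 ≅ Z^4.

Boundary ∂_1: C_1 → C_0 is given by ∂[p,q] = [q] − [p].
The 8×12 boundary matrix has rank 7 and Smith normal form diag(1,1,1,1,1,1,1).

Boundary ∂_2: C_2 → C_1 acts by ∂[p,q,r] = [q,r] − [p,r] + [p,q]. For instance
  ∂[2,5,6] = [5,6] − [2,6] + [2,5],
  ∂[5,6,7] = [6,7] − [5,7] + [5,6].
The resulting 12×4 matrix has rank 4, and its Smith normal form has invariant factors (1,1,1,1).

From H_k ≅ ker(∂_k) / im(∂_{k+1}) we obtain:

  H_0: rank C_0 − rank ∂_1 = 8 − 7 = 1, and the invariant factors of ∂_1 are all 1, so H_0 ≅ Z.
  H_1: rank ker ∂_1 − rank ∂_2 = (12 − 7) − 4 = 1, and the invariant factors of ∂_2 are all 1, so H_1 ≅ Z.
  H_2: rank ker ∂_2 − rank ∂_3 = (4 − 4) − 0 = 0, and there is no ∂_3, so H_2 ≅ 0.

H_0 ≅ Z,  H_1 ≅ Z,  H_2 = 0.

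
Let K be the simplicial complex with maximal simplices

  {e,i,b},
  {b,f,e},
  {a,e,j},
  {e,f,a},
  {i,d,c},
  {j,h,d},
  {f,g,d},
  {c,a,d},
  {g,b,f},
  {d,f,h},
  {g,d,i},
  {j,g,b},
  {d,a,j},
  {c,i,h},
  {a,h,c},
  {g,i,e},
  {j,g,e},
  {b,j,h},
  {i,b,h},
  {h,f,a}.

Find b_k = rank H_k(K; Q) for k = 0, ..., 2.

Take the total order a < b < c < d < e < f < g < h < i < j on the vertex set. Then K (dimension 2) consists of the simplices:

  0-simplices (10): a, b, c, d, e, f, g, h, i, j
  1-simplices (30): ac, ad, ae, af, ah, aj, be, bf, bg, bh, bi, bj, cd, ch, ci, df, dg, dh, di, dj, ef, eg, ei, ej, fg, fh, gi, gj, hi, hj
  2-simplices (20): acd, ach, adj, aef, aej, afh, bef, bei, bfg, bgj, bhi, bhj, cdi, chi, dfg, dfh, dgi, dhj, egi, egj

so the chain groups are C_0 ≅ Z^10, C_1 ≅ Z^30, C_2 ≅ Z^20.

Boundary ∂_1: C_1 → C_0 is given by ∂[p,q] = [q] − [p]. For instance
  ∂be = e − b.
The resulting 10×30 matrix has rank 9, and its Smith normal form has invariant factors (1,1,1,1,1,1,1,1,1).

Boundary ∂_2: C_2 → C_1 acts by ∂[p,q,r] = [q,r] − [p,r] + [p,q]. For instance
  ∂egi = gi − ei + eg,
  ∂bgj = gj − bj + bg.
The resulting 30×20 matrix has rank 20, and its Smith normal form has invariant factors (1,1,1,1,1,1,1,1,1,1,1,1,1,1,1,1,1,1,1,2).

From H_k ≅ ker(∂_k) / im(∂_{k+1}) we obtain:

  H_0: rank C_0 − rank ∂_1 = 10 − 9 = 1, and the invariant factors of ∂_1 are all 1, so H_0 = Z.
  H_1: rank ker ∂_1 − rank ∂_2 = (30 − 9) − 20 = 1, and ∂_2 has invariant factor 2 > 1, so H_1 = Z ⊕ Z/2.
  H_2: rank ker ∂_2 − rank ∂_3 = (20 − 20) − 0 = 0, and there is no ∂_3, so H_2 = 0.

Hence the Betti numbers are b_0 = 1, b_1 = 1, b_2 = 0.

b_0 = 1, b_1 = 1, b_2 = 0.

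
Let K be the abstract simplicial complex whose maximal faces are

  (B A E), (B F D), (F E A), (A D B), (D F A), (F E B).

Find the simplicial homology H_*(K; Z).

H_0 = Z,  H_1 = 0,  H_2 = Z.

Take the total order A < B < D < E < F on the vertex set. Then K (dimension 2) consists of the simplices:

  0-simplices (5): A, B, D, E, F
  1-simplices (9): AB, AD, AE, AF, BD, BE, BF, DF, EF
  2-simplices (6): ABD, ABE, ADF, AEF, BDF, BEF

giving chain groups C_0 ≅ Z^5, C_1 ≅ Z^9, C_2 ≅ Z^6.

∂_1: C_1 → C_0 sends each edge [p,q] (with p < q) to q − p.
This gives a 5×9 integer matrix of rank 4; reducing to Smith normal form yields diagonal entries (1,1,1,1).

∂_2: C_2 → C_1 sends each 2-simplex [p,q,r] to [q,r] − [p,r] + [p,q]. For instance
  ∂BDF = DF − BF + BD,
  ∂ADF = DF − AF + AD.
As a 9×6 matrix over Z this has rank 5, with invariant factors (1,1,1,1,1).

From H_k ≅ ker(∂_k) / im(∂_{k+1}) we obtain:

  H_0: rank C_0 − rank ∂_1 = 5 − 4 = 1, and the invariant factors of ∂_1 are all 1, so H_0 = Z.
  H_1: rank ker ∂_1 − rank ∂_2 = (9 − 4) − 5 = 0, and the invariant factors of ∂_2 are all 1, so H_1 = 0.
  H_2: rank ker ∂_2 − rank ∂_3 = (6 − 5) − 0 = 1, and there is no ∂_3, so H_2 = Z.

(K is a triangulation of the 2-sphere S^2.)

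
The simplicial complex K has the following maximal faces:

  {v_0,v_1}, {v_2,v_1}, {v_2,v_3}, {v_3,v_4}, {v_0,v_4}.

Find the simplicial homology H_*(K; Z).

Take the total order v_0 < v_1 < v_2 < v_3 < v_4 on the vertex set. Then K (dimension 1) consists of the simplices:

  0-simplices (5): [v_0], [v_1], [v_2], [v_3], [v_4]
  1-simplices (5): [v_0,v_1], [v_0,v_4], [v_1,v_2], [v_2,v_3], [v_3,v_4]

Hence C_0 ≅ Z^5, C_1 ≅ Z^5.

The boundary map ∂_1: C_1 → C_0 is given by ∂[p,q] = [q] − [p].
As a 5×5 matrix over Z this has rank 4, with invariant factors (1,1,1,1).

Now H_k = ker ∂_k / im ∂_{k+1}, so:

  H_0: rank C_0 − rank ∂_1 = 5 − 4 = 1, and the invariant factors of ∂_1 are all 1, so H_0 = Z.
  H_1: rank ker ∂_1 − rank ∂_2 = (5 − 4) − 0 = 1, and there is no ∂_2, so H_1 = Z.

As a check, the Euler characteristic is 5 − 5 = 0, which agrees with 1 − 1 = 0.
(K is a triangulation of the circle S^1.)

H_0 ≅ Z,  H_1 ≅ Z.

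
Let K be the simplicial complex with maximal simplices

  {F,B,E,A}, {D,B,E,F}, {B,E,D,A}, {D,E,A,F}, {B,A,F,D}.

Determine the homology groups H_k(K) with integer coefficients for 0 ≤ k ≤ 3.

H_0 = Z,  H_1 = 0,  H_2 = 0,  H_3 = Z.

Take the total order A < B < D < E < F on the vertex set. Then K (dimension 3) consists of the simplices:

  0-simplices (5): A, B, D, E, F
  1-simplices (10): AB, AD, AE, AF, BD, BE, BF, DE, DF, EF
  2-simplices (10): ABD, ABE, ABF, ADE, ADF, AEF, BDE, BDF, BEF, DEF
  3-simplices (5): ABDE, ABDF, ABEF, ADEF, BDEF

Hence C_0 ≅ Z^5, C_1 ≅ Z^10, C_2 ≅ Z^10, C_3 ≅ Z^5.

∂_1: C_1 → C_0 maps an edge to its endpoints' difference, ∂[p,q] = q − p.
The 5×10 boundary matrix has rank 4 and Smith normal form diag(1,1,1,1).

Boundary ∂_2: C_2 → C_1 acts by ∂[p,q,r] = [q,r] − [p,r] + [p,q]. For instance
  ∂BEF = EF − BF + BE,
  ∂ABE = BE − AE + AB.
The 10×10 boundary matrix has rank 6 and Smith normal form diag(1,1,1,1,1,1).

∂_3: C_3 → C_2 sends each 3-simplex σ to the alternating sum Σ_i (−1)^i (σ with its i-th vertex removed). For instance
  ∂ABEF = BEF − AEF + ABF − ABE,
  ∂ABDE = BDE − ADE + ABE − ABD.
The resulting 10×5 matrix has rank 4, and its Smith normal form has invariant factors (1,1,1,1).

Reading off H_k = ker ∂_k / im ∂_{k+1}:

  H_0: rank C_0 − rank ∂_1 = 5 − 4 = 1, and the invariant factors of ∂_1 are all 1, so H_0 ≅ Z.
  H_1: rank ker ∂_1 − rank ∂_2 = (10 − 4) − 6 = 0, and the invariant factors of ∂_2 are all 1, so H_1 ≅ 0.
  H_2: rank ker ∂_2 − rank ∂_3 = (10 − 6) − 4 = 0, and the invariant factors of ∂_3 are all 1, so H_2 ≅ 0.
  H_3: rank ker ∂_3 − rank ∂_4 = (5 − 4) − 0 = 1, and there is no ∂_4, so H_3 ≅ Z.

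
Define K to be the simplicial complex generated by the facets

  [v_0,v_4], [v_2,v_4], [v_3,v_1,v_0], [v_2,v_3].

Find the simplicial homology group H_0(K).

We work with the vertex ordering v_0 < v_1 < v_2 < v_3 < v_4. The simplices of K, each written with vertices in increasing order, are:

  0-simplices (5): [v_0], [v_1], [v_2], [v_3], [v_4]
  1-simplices (6): [v_0,v_1], [v_0,v_3], [v_0,v_4], [v_1,v_3], [v_2,v_3], [v_2,v_4]
  2-simplices (1): [v_0,v_1,v_3]

so the chain groups are C_0 ≅ Z^5, C_1 ≅ Z^6, C_2 ≅ Z^1.

Boundary ∂_1: C_1 → C_0 maps an edge to its endpoints' difference, ∂[p,q] = q − p. For instance
  ∂[v_1,v_3] = [v_3] − [v_1].
This gives a 5×6 integer matrix of rank 4; reducing to Smith normal form yields diagonal entries (1,1,1,1).

The boundary map ∂_2: C_2 → C_1 maps a triangle to the signed sum of its edges. For instance
  ∂[v_0,v_1,v_3] = [v_1,v_3] − [v_0,v_3] + [v_0,v_1].
The resulting 6×1 matrix has rank 1, and its Smith normal form has invariant factors (1).

Reading off H_k = ker ∂_k / im ∂_{k+1}:

  H_0: rank C_0 − rank ∂_1 = 5 − 4 = 1, and the invariant factors of ∂_1 are all 1, so H_0 ≅ Z.

H_0 = Z.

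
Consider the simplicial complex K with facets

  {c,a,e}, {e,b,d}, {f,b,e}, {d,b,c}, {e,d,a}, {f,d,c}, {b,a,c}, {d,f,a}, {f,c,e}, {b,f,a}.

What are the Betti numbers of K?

K has 6 vertices, 15 edges, 10 triangles.
rank ∂_0 = 0, rank ∂_1 = 5 ⇒ b_0 = 6 − 0 − 5 = 1; all invariant factors of ∂_1 are 1 so no torsion. So H_0 = Z.
rank ∂_1 = 5, rank ∂_2 = 10 ⇒ b_1 = 15 − 5 − 10 = 0; ∂_2 has invariant factor(s) [2] giving torsion. So H_1 = Z/2.
rank ∂_2 = 10, rank ∂_3 = 0 ⇒ b_2 = 10 − 10 − 0 = 0. So H_2 = 0.

b_0 = 1, b_1 = 0, b_2 = 0.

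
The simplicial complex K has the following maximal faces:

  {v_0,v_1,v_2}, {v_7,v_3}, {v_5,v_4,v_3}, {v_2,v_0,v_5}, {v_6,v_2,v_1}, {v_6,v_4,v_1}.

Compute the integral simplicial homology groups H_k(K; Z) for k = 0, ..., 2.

Order the vertices as v_0 < v_1 < v_2 < v_3 < v_4 < v_5 < v_6 < v_7. Listing each simplex with vertices in this order, K has dimension 2 with simplices:

  0-simplices (8): [v_0], [v_1], [v_2], [v_3], [v_4], [v_5], [v_6], [v_7]
  1-simplices (13): [v_0,v_1], [v_0,v_2], [v_0,v_5], [v_1,v_2], [v_1,v_4], [v_1,v_6], [v_2,v_5], [v_2,v_6], [v_3,v_4], [v_3,v_5], [v_3,v_7], [v_4,v_5], [v_4,v_6]
  2-simplices (5): [v_0,v_1,v_2], [v_0,v_2,v_5], [v_1,v_2,v_6], [v_1,v_4,v_6], [v_3,v_4,v_5]

giving chain groups C_0 ≅ Z^8, C_1 ≅ Z^13, C_2 ≅ Z^5.

Boundary ∂_1: C_1 → C_0 sends each edge [p,q] (with p < q) to q − p.
The resulting 8×13 matrix has rank 7, and its Smith normal form has invariant factors (1,1,1,1,1,1,1).

∂_2: C_2 → C_1 sends each 2-simplex [p,q,r] to [q,r] − [p,r] + [p,q]. For instance
  ∂[v_0,v_2,v_5] = [v_2,v_5] − [v_0,v_5] + [v_0,v_2],
  ∂[v_0,v_1,v_2] = [v_1,v_2] − [v_0,v_2] + [v_0,v_1].
The resulting 13×5 matrix has rank 5, and its Smith normal form has invariant factors (1,1,1,1,1).

Now H_k = ker ∂_k / im ∂_{k+1}, so:

  H_0: rank C_0 − rank ∂_1 = 8 − 7 = 1, and the invariant factors of ∂_1 are all 1, so H_0 = Z.
  H_1: rank ker ∂_1 − rank ∂_2 = (13 − 7) − 5 = 1, and the invariant factors of ∂_2 are all 1, so H_1 = Z.
  H_2: rank ker ∂_2 − rank ∂_3 = (5 − 5) − 0 = 0, and there is no ∂_3, so H_2 = 0.

H_0 = Z,  H_1 = Z,  H_2 = 0.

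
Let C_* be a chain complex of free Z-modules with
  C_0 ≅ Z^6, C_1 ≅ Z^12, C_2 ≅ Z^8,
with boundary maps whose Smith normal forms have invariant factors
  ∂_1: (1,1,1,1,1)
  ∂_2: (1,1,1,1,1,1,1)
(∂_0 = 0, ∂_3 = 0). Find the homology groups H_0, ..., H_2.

H_0: b_0 = 6 − 0 − 5 = 1; torsion from ∂_1 factors > 1: none. So H_0 ≅ Z.
H_1: b_1 = 12 − 5 − 7 = 0; torsion from ∂_2 factors > 1: none. So H_1 ≅ 0.
H_2: b_2 = 8 − 7 − 0 = 1; torsion from ∂_3 factors > 1: none. So H_2 ≅ Z.

H_0 ≅ Z,  H_1 = 0,  H_2 ≅ Z.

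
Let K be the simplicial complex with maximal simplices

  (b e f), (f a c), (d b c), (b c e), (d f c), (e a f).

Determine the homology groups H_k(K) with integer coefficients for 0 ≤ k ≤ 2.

H_0 ≅ Z,  H_1 ≅ Z,  H_2 = 0.

Order the vertices as a < b < c < d < e < f. Listing each simplex with vertices in this order, K has dimension 2 with simplices:

  0-simplices (6): a, b, c, d, e, f
  1-simplices (12): ac, ae, af, bc, bd, be, bf, cd, ce, cf, df, ef
  2-simplices (6): acf, aef, bcd, bce, bef, cdf

giving chain groups C_0 ≅ Z^6, C_1 ≅ Z^12, C_2 ≅ Z^6.

The boundary map ∂_1: C_1 → C_0 is given by ∂[p,q] = [q] − [p]. For instance
  ∂af = f − a.
As a 6×12 matrix over Z this has rank 5, with invariant factors (1,1,1,1,1).

∂_2: C_2 → C_1 acts by ∂[p,q,r] = [q,r] − [p,r] + [p,q]. For instance
  ∂bef = ef − bf + be,
  ∂cdf = df − cf + cd.
The 12×6 boundary matrix has rank 6 and Smith normal form diag(1,1,1,1,1,1).

From H_k ≅ ker(∂_k) / im(∂_{k+1}) we obtain:

  H_0: rank C_0 − rank ∂_1 = 6 − 5 = 1, and the invariant factors of ∂_1 are all 1, so H_0 ≅ Z.
  H_1: rank ker ∂_1 − rank ∂_2 = (12 − 5) − 6 = 1, and the invariant factors of ∂_2 are all 1, so H_1 ≅ Z.
  H_2: rank ker ∂_2 − rank ∂_3 = (6 − 6) − 0 = 0, and there is no ∂_3, so H_2 ≅ 0.

As a check, the Euler characteristic is 6 − 12 + 6 = 0, which agrees with 1 − 1 + 0 = 0.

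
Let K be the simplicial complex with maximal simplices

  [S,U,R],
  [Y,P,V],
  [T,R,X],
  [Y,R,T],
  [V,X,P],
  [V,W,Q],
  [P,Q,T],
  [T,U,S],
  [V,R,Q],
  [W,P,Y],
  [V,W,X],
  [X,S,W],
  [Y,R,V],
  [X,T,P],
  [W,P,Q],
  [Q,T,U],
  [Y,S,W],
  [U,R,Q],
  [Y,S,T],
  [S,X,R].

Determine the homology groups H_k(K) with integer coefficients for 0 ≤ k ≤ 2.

H_0 = Z,  H_1 = Z ⊕ Z/2,  H_2 = 0.

Take the total order P < Q < R < S < T < U < V < W < X < Y on the vertex set. Then K (dimension 2) consists of the simplices:

  0-simplices (10): P, Q, R, S, T, U, V, W, X, Y
  1-simplices (30): PQ, PT, PV, PW, PX, PY, QR, QT, QU, QV, QW, RS, RT, RU, RV, RX, RY, ST, SU, SW, SX, SY, TU, TX, TY, VW, VX, VY, WX, WY
  2-simplices (20): PQT, PQW, PTX, PVX, PVY, PWY, QRU, QRV, QTU, QVW, RSU, RSX, RTX, RTY, RVY, STU, STY, SWX, SWY, VWX

so the chain groups are C_0 ≅ Z^10, C_1 ≅ Z^30, C_2 ≅ Z^20.

Boundary ∂_1: C_1 → C_0 maps an edge to its endpoints' difference, ∂[p,q] = q − p. For instance
  ∂QR = R − Q.
This gives a 10×30 integer matrix of rank 9; reducing to Smith normal form yields diagonal entries (1,1,1,1,1,1,1,1,1).

∂_2: C_2 → C_1 sends each 2-simplex [p,q,r] to [q,r] − [p,r] + [p,q]. For instance
  ∂STY = TY − SY + ST,
  ∂PWY = WY − PY + PW.
This gives a 30×20 integer matrix of rank 20; reducing to Smith normal form yields diagonal entries (1,1,1,1,1,1,1,1,1,1,1,1,1,1,1,1,1,1,1,2).

Reading off H_k = ker ∂_k / im ∂_{k+1}:

  H_0: rank C_0 − rank ∂_1 = 10 − 9 = 1, and the invariant factors of ∂_1 are all 1, so H_0 ≅ Z.
  H_1: rank ker ∂_1 − rank ∂_2 = (30 − 9) − 20 = 1, and ∂_2 has invariant factor 2 > 1, so H_1 ≅ Z ⊕ Z/2.
  H_2: rank ker ∂_2 − rank ∂_3 = (20 − 20) − 0 = 0, and there is no ∂_3, so H_2 ≅ 0.

As a check, the Euler characteristic is 10 − 30 + 20 = 0, which agrees with 1 − 1 + 0 = 0.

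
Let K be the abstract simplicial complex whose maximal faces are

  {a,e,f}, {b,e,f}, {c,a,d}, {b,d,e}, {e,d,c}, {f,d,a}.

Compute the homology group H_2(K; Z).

H_2 = 0.

Order the vertices as a < b < c < d < e < f. Listing each simplex with vertices in this order, K has dimension 2 with simplices:

  0-simplices (6): a, b, c, d, e, f
  1-simplices (12): ac, ad, ae, af, bd, be, bf, cd, ce, de, df, ef
  2-simplices (6): acd, adf, aef, bde, bef, cde

giving chain groups C_0 ≅ Z^6, C_1 ≅ Z^12, C_2 ≅ Z^6.

The boundary map ∂_1: C_1 → C_0 sends each edge [p,q] (with p < q) to q − p. For instance
  ∂ac = c − a.
The resulting 6×12 matrix has rank 5, and its Smith normal form has invariant factors (1,1,1,1,1).

Boundary ∂_2: C_2 → C_1 maps a triangle to the signed sum of its edges. For instance
  ∂bef = ef − bf + be,
  ∂cde = de − ce + cd.
As a 12×6 matrix over Z this has rank 6, with invariant factors (1,1,1,1,1,1).

Computing H_k = (kernel of ∂_k) / (image of ∂_{k+1}):

  H_2: rank ker ∂_2 − rank ∂_3 = (6 − 6) − 0 = 0, and there is no ∂_3, so H_2 ≅ 0.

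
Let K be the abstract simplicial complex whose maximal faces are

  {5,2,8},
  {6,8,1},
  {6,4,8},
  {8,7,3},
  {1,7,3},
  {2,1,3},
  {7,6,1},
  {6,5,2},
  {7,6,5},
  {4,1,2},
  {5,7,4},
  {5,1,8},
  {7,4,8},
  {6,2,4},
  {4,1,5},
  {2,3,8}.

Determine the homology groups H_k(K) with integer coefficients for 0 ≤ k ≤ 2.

H_0 ≅ Z,  H_1 ≅ Z^2,  H_2 ≅ Z.

Fix the vertex order 1 < 2 < 3 < 4 < 5 < 6 < 7 < 8 and write every simplex with vertices in increasing order. Then dim K = 2 and the simplices of K are:

  0-simplices (8): [1], [2], [3], [4], [5], [6], [7], [8]
  1-simplices (24): (24 of them)
  2-simplices (16): [1,2,3], [1,2,4], [1,3,7], [1,4,5], [1,5,8], [1,6,7], [1,6,8], [2,3,8], [2,4,6], [2,5,6], [2,5,8], [3,7,8], [4,5,7], [4,6,8], [4,7,8], [5,6,7]

so the chain groups are C_0 ≅ Z^8, C_1 ≅ Z^24, C_2 ≅ Z^16.

Boundary ∂_1: C_1 → C_0 is given by ∂[p,q] = [q] − [p].
The 8×24 boundary matrix has rank 7 and Smith normal form diag(1,1,1,1,1,1,1).

∂_2: C_2 → C_1 maps a triangle to the signed sum of its edges. For instance
  ∂[3,7,8] = [7,8] − [3,8] + [3,7],
  ∂[4,7,8] = [7,8] − [4,8] + [4,7].
As a 24×16 matrix over Z this has rank 15, with invariant factors (1,1,1,1,1,1,1,1,1,1,1,1,1,1,1).

Reading off H_k = ker ∂_k / im ∂_{k+1}:

  H_0: rank C_0 − rank ∂_1 = 8 − 7 = 1, and the invariant factors of ∂_1 are all 1, so H_0 = Z.
  H_1: rank ker ∂_1 − rank ∂_2 = (24 − 7) − 15 = 2, and the invariant factors of ∂_2 are all 1, so H_1 = Z^2.
  H_2: rank ker ∂_2 − rank ∂_3 = (16 − 15) − 0 = 1, and there is no ∂_3, so H_2 = Z.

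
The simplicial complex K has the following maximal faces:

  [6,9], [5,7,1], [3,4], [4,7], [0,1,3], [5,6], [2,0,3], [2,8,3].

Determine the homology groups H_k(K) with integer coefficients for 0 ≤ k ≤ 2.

Take the total order 0 < 1 < 2 < 3 < 4 < 5 < 6 < 7 < 8 < 9 on the vertex set. Then K (dimension 2) consists of the simplices:

  0-simplices (10): [0], [1], [2], [3], [4], [5], [6], [7], [8], [9]
  1-simplices (14): [0,1], [0,2], [0,3], [1,3], [1,5], [1,7], [2,3], [2,8], [3,4], [3,8], [4,7], [5,6], [5,7], [6,9]
  2-simplices (4): [0,1,3], [0,2,3], [1,5,7], [2,3,8]

giving chain groups C_0 ≅ Z^10, C_1 ≅ Z^14, C_2 ≅ Z^4.

The boundary map ∂_1: C_1 → C_0 maps an edge to its endpoints' difference, ∂[p,q] = q − p. For instance
  ∂[0,3] = [3] − [0].
The resulting 10×14 matrix has rank 9, and its Smith normal form has invariant factors (1,1,1,1,1,1,1,1,1).

∂_2: C_2 → C_1 acts by ∂[p,q,r] = [q,r] − [p,r] + [p,q]. For instance
  ∂[2,3,8] = [3,8] − [2,8] + [2,3],
  ∂[0,1,3] = [1,3] − [0,3] + [0,1].
As a 14×4 matrix over Z this has rank 4, with invariant factors (1,1,1,1).

Now H_k = ker ∂_k / im ∂_{k+1}, so:

  H_0: rank C_0 − rank ∂_1 = 10 − 9 = 1, and the invariant factors of ∂_1 are all 1, so H_0 ≅ Z.
  H_1: rank ker ∂_1 − rank ∂_2 = (14 − 9) − 4 = 1, and the invariant factors of ∂_2 are all 1, so H_1 ≅ Z.
  H_2: rank ker ∂_2 − rank ∂_3 = (4 − 4) − 0 = 0, and there is no ∂_3, so H_2 ≅ 0.

H_0 = Z,  H_1 = Z,  H_2 = 0.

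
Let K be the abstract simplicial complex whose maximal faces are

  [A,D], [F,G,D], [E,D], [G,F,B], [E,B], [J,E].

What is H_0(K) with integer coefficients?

Fix the vertex order A < B < D < E < F < G < J and write every simplex with vertices in increasing order. Then dim K = 2 and the simplices of K are:

  0-simplices (7): A, B, D, E, F, G, J
  1-simplices (9): AD, BE, BF, BG, DE, DF, DG, EJ, FG
  2-simplices (2): BFG, DFG

so the chain groups are C_0 ≅ Z^7, C_1 ≅ Z^9, C_2 ≅ Z^2.

The boundary map ∂_1: C_1 → C_0 is given by ∂[p,q] = [q] − [p]. For instance
  ∂FG = G − F.
The resulting 7×9 matrix has rank 6, and its Smith normal form has invariant factors (1,1,1,1,1,1).

The boundary map ∂_2: C_2 → C_1 acts by ∂[p,q,r] = [q,r] − [p,r] + [p,q]. For instance
  ∂BFG = FG − BG + BF,
  ∂DFG = FG − DG + DF.
This gives a 9×2 integer matrix of rank 2; reducing to Smith normal form yields diagonal entries (1,1).

Computing H_k = (kernel of ∂_k) / (image of ∂_{k+1}):

  H_0: rank C_0 − rank ∂_1 = 7 − 6 = 1, and the invariant factors of ∂_1 are all 1, so H_0 ≅ Z.

H_0 = Z.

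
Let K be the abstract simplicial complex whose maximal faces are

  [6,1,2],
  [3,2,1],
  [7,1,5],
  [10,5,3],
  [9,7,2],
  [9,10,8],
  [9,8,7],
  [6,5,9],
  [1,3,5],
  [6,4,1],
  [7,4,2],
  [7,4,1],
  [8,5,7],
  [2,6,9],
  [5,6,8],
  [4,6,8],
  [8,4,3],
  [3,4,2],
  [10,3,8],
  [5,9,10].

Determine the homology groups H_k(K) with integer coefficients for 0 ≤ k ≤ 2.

H_0 ≅ Z,  H_1 ≅ Z ⊕ Z/2,  H_2 = 0.

Order the vertices as 1 < 2 < 3 < 4 < 5 < 6 < 7 < 8 < 9 < 10. Listing each simplex with vertices in this order, K has dimension 2 with simplices:

  0-simplices (10): [1], [2], [3], [4], [5], [6], [7], [8], [9], [10]
  1-simplices (30): (30 of them)
  2-simplices (20): (20 of them)

so the chain groups are C_0 ≅ Z^10, C_1 ≅ Z^30, C_2 ≅ Z^20.

The boundary map ∂_1: C_1 → C_0 sends each edge [p,q] (with p < q) to q − p. For instance
  ∂[5,9] = [9] − [5].
The resulting 10×30 matrix has rank 9, and its Smith normal form has invariant factors (1,1,1,1,1,1,1,1,1).

The boundary map ∂_2: C_2 → C_1 sends each 2-simplex [p,q,r] to [q,r] − [p,r] + [p,q]. For instance
  ∂[4,6,8] = [6,8] − [4,8] + [4,6],
  ∂[3,8,10] = [8,10] − [3,10] + [3,8].
The resulting 30×20 matrix has rank 20, and its Smith normal form has invariant factors (1,1,1,1,1,1,1,1,1,1,1,1,1,1,1,1,1,1,1,2).

Reading off H_k = ker ∂_k / im ∂_{k+1}:

  H_0: rank C_0 − rank ∂_1 = 10 − 9 = 1, and the invariant factors of ∂_1 are all 1, so H_0 ≅ Z.
  H_1: rank ker ∂_1 − rank ∂_2 = (30 − 9) − 20 = 1, and ∂_2 has invariant factor 2 > 1, so H_1 ≅ Z ⊕ Z/2.
  H_2: rank ker ∂_2 − rank ∂_3 = (20 − 20) − 0 = 0, and there is no ∂_3, so H_2 ≅ 0.

As a check, the Euler characteristic is 10 − 30 + 20 = 0, which agrees with 1 − 1 + 0 = 0.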